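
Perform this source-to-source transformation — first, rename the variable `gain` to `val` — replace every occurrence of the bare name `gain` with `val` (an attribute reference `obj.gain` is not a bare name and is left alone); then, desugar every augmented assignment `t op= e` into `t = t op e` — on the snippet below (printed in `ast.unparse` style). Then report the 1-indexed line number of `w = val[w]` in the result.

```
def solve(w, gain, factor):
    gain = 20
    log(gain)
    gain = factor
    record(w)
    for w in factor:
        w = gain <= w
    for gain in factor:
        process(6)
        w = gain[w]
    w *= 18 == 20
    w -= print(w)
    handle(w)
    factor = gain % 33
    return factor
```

10

Transformed code:
def solve(w, val, factor):
    val = 20
    log(val)
    val = factor
    record(w)
    for w in factor:
        w = val <= w
    for val in factor:
        process(6)
        w = val[w]
    w = w * (18 == 20)
    w = w - print(w)
    handle(w)
    factor = val % 33
    return factor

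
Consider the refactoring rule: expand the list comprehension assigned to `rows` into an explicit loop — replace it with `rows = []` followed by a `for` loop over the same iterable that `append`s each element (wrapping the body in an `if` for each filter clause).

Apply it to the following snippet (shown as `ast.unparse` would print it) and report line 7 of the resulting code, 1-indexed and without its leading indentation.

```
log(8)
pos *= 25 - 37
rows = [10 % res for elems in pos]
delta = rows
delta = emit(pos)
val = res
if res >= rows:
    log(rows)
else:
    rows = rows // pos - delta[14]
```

delta = emit(pos)

Transformed code:
log(8)
pos *= 25 - 37
rows = []
for elems in pos:
    rows.append(10 % res)
delta = rows
delta = emit(pos)
val = res
if res >= rows:
    log(rows)
else:
    rows = rows // pos - delta[14]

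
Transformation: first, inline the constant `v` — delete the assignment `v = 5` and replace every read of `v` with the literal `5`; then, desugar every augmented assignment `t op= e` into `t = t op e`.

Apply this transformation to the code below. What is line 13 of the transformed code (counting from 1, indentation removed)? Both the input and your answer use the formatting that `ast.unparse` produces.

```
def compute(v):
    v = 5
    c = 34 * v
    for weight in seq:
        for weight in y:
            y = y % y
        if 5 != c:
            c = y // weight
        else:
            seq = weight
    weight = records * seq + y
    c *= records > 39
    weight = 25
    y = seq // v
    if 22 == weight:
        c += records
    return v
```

Transformed code:
def compute(v):
    c = 34 * 5
    for weight in seq:
        for weight in y:
            y = y % y
        if 5 != c:
            c = y // weight
        else:
            seq = weight
    weight = records * seq + y
    c = c * (records > 39)
    weight = 25
    y = seq // 5
    if 22 == weight:
        c = c + records
    return 5

y = seq // 5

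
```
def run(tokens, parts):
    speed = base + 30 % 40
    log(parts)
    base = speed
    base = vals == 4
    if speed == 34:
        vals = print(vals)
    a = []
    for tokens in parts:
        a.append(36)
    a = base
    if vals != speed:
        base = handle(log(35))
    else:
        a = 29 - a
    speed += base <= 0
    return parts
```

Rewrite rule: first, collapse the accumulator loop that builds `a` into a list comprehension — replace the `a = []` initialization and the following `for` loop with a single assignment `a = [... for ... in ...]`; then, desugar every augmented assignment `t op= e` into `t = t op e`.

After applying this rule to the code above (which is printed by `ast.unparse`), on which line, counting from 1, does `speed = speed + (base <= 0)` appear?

Transformed code:
def run(tokens, parts):
    speed = base + 30 % 40
    log(parts)
    base = speed
    base = vals == 4
    if speed == 34:
        vals = print(vals)
    a = [36 for tokens in parts]
    a = base
    if vals != speed:
        base = handle(log(35))
    else:
        a = 29 - a
    speed = speed + (base <= 0)
    return parts

14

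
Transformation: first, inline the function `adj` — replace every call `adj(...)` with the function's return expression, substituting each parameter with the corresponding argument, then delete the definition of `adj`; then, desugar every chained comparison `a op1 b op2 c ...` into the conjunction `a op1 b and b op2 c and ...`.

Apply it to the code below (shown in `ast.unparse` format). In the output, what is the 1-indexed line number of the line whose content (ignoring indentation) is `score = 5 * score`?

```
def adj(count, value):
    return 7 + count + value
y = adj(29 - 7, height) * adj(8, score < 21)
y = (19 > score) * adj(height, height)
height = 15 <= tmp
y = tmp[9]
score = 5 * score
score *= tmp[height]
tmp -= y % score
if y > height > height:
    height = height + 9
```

Transformed code:
y = (7 + (29 - 7) + height) * (7 + 8 + (score < 21))
y = (19 > score) * (7 + height + height)
height = 15 <= tmp
y = tmp[9]
score = 5 * score
score *= tmp[height]
tmp -= y % score
if y > height and height > height:
    height = height + 9

5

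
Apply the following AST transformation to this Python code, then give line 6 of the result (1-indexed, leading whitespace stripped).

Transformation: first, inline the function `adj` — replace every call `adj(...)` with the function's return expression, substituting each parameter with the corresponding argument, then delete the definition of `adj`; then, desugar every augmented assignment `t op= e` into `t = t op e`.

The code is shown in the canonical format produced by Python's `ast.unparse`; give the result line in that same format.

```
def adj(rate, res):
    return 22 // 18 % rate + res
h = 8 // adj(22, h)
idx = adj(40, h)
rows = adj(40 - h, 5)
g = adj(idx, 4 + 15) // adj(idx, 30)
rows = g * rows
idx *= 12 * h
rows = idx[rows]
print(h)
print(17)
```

Transformed code:
h = 8 // (22 // 18 % 22 + h)
idx = 22 // 18 % 40 + h
rows = 22 // 18 % (40 - h) + 5
g = (22 // 18 % idx + (4 + 15)) // (22 // 18 % idx + 30)
rows = g * rows
idx = idx * (12 * h)
rows = idx[rows]
print(h)
print(17)

idx = idx * (12 * h)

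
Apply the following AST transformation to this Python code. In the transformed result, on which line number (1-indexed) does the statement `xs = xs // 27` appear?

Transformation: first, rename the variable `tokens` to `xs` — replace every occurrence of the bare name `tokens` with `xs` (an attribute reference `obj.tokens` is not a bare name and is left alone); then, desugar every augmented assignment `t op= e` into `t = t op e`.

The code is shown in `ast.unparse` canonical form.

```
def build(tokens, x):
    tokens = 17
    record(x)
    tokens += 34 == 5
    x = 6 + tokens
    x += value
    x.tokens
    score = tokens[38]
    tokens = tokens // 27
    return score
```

Transformed code:
def build(xs, x):
    xs = 17
    record(x)
    xs = xs + (34 == 5)
    x = 6 + xs
    x = x + value
    x.tokens
    score = xs[38]
    xs = xs // 27
    return score

9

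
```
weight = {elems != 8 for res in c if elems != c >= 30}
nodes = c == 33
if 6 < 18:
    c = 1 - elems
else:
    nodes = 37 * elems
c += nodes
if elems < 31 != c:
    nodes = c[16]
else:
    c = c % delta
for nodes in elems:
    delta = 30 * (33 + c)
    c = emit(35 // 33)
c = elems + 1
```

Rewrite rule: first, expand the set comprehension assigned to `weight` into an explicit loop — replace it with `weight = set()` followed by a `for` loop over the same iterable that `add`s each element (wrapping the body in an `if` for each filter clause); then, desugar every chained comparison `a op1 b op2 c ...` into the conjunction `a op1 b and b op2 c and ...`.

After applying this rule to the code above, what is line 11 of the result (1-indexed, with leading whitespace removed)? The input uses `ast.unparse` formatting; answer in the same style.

Transformed code:
weight = set()
for res in c:
    if elems != c and c >= 30:
        weight.add(elems != 8)
nodes = c == 33
if 6 < 18:
    c = 1 - elems
else:
    nodes = 37 * elems
c += nodes
if elems < 31 and 31 != c:
    nodes = c[16]
else:
    c = c % delta
for nodes in elems:
    delta = 30 * (33 + c)
    c = emit(35 // 33)
c = elems + 1

if elems < 31 and 31 != c:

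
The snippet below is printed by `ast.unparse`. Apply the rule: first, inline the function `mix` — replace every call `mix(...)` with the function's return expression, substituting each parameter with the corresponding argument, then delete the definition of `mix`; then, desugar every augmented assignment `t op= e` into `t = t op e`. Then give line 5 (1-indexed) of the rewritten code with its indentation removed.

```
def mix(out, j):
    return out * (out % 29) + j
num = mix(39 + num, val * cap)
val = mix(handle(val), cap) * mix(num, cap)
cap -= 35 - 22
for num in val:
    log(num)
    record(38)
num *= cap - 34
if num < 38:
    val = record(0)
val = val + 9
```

Transformed code:
num = (39 + num) * ((39 + num) % 29) + val * cap
val = (handle(val) * (handle(val) % 29) + cap) * (num * (num % 29) + cap)
cap = cap - (35 - 22)
for num in val:
    log(num)
    record(38)
num = num * (cap - 34)
if num < 38:
    val = record(0)
val = val + 9

log(num)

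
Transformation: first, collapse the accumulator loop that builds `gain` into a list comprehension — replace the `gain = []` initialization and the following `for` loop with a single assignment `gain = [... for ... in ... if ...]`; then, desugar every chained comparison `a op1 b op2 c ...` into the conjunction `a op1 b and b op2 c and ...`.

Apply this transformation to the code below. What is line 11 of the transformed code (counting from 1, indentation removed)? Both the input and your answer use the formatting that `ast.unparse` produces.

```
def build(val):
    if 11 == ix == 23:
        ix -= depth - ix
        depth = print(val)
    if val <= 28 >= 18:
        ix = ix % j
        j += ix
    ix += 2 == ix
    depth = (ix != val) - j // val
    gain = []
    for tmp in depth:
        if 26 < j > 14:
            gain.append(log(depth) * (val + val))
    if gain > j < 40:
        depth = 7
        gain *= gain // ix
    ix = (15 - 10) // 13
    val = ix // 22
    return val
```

if gain > j and j < 40:

Transformed code:
def build(val):
    if 11 == ix and ix == 23:
        ix -= depth - ix
        depth = print(val)
    if val <= 28 and 28 >= 18:
        ix = ix % j
        j += ix
    ix += 2 == ix
    depth = (ix != val) - j // val
    gain = [log(depth) * (val + val) for tmp in depth if 26 < j and j > 14]
    if gain > j and j < 40:
        depth = 7
        gain *= gain // ix
    ix = (15 - 10) // 13
    val = ix // 22
    return val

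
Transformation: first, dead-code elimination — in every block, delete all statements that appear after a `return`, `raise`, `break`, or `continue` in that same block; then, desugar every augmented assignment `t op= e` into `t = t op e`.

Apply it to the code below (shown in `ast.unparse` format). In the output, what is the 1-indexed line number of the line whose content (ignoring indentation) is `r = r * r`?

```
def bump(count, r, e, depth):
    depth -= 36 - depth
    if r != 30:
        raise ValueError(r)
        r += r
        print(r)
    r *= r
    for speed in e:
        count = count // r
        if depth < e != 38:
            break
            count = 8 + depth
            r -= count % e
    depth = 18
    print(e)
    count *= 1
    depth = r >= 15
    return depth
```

5

Transformed code:
def bump(count, r, e, depth):
    depth = depth - (36 - depth)
    if r != 30:
        raise ValueError(r)
    r = r * r
    for speed in e:
        count = count // r
        if depth < e != 38:
            break
    depth = 18
    print(e)
    count = count * 1
    depth = r >= 15
    return depth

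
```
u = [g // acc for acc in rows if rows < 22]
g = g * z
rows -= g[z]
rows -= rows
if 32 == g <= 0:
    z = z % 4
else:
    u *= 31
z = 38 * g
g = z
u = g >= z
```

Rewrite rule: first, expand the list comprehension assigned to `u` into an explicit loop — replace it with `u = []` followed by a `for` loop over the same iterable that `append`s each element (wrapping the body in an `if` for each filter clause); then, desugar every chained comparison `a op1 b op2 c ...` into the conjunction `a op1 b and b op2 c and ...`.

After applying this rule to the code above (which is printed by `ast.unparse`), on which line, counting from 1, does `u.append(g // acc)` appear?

4

Transformed code:
u = []
for acc in rows:
    if rows < 22:
        u.append(g // acc)
g = g * z
rows -= g[z]
rows -= rows
if 32 == g and g <= 0:
    z = z % 4
else:
    u *= 31
z = 38 * g
g = z
u = g >= z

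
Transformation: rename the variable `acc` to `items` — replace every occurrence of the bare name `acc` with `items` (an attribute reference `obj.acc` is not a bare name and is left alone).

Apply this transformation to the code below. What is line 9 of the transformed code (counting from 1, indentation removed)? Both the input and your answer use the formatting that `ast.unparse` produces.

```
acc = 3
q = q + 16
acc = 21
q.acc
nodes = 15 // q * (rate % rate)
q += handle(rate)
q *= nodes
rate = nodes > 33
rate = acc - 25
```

rate = items - 25

Transformed code:
items = 3
q = q + 16
items = 21
q.acc
nodes = 15 // q * (rate % rate)
q += handle(rate)
q *= nodes
rate = nodes > 33
rate = items - 25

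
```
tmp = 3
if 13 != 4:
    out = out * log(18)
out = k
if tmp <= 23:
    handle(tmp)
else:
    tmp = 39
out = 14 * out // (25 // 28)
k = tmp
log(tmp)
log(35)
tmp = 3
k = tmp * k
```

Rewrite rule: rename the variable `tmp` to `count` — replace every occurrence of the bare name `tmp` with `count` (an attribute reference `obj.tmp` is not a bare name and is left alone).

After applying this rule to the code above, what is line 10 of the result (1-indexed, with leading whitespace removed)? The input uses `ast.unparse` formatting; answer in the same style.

k = count

Transformed code:
count = 3
if 13 != 4:
    out = out * log(18)
out = k
if count <= 23:
    handle(count)
else:
    count = 39
out = 14 * out // (25 // 28)
k = count
log(count)
log(35)
count = 3
k = count * k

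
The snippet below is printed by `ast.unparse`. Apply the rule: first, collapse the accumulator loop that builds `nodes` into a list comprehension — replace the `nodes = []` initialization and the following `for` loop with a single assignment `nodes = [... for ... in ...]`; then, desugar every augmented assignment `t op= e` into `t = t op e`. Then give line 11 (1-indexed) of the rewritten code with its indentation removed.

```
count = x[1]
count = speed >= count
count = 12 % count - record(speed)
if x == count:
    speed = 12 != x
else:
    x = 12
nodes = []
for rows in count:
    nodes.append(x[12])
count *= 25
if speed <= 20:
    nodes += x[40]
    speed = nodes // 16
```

Transformed code:
count = x[1]
count = speed >= count
count = 12 % count - record(speed)
if x == count:
    speed = 12 != x
else:
    x = 12
nodes = [x[12] for rows in count]
count = count * 25
if speed <= 20:
    nodes = nodes + x[40]
    speed = nodes // 16

nodes = nodes + x[40]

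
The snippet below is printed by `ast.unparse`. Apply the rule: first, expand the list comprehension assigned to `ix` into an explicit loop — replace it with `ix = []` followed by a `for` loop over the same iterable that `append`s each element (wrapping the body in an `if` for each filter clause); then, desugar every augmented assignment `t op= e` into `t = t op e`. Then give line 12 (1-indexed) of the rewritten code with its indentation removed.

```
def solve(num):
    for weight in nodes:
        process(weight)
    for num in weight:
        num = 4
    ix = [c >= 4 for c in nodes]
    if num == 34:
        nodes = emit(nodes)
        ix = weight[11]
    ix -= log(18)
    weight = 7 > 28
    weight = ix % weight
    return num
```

Transformed code:
def solve(num):
    for weight in nodes:
        process(weight)
    for num in weight:
        num = 4
    ix = []
    for c in nodes:
        ix.append(c >= 4)
    if num == 34:
        nodes = emit(nodes)
        ix = weight[11]
    ix = ix - log(18)
    weight = 7 > 28
    weight = ix % weight
    return num

ix = ix - log(18)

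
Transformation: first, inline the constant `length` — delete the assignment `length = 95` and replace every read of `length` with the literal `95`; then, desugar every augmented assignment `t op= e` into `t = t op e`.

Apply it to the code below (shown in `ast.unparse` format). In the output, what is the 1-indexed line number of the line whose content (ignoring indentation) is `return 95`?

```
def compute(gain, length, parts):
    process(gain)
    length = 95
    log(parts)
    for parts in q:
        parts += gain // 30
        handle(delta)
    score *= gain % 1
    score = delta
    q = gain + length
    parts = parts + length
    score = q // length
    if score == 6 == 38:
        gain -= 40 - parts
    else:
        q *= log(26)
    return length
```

16

Transformed code:
def compute(gain, length, parts):
    process(gain)
    log(parts)
    for parts in q:
        parts = parts + gain // 30
        handle(delta)
    score = score * (gain % 1)
    score = delta
    q = gain + 95
    parts = parts + 95
    score = q // 95
    if score == 6 == 38:
        gain = gain - (40 - parts)
    else:
        q = q * log(26)
    return 95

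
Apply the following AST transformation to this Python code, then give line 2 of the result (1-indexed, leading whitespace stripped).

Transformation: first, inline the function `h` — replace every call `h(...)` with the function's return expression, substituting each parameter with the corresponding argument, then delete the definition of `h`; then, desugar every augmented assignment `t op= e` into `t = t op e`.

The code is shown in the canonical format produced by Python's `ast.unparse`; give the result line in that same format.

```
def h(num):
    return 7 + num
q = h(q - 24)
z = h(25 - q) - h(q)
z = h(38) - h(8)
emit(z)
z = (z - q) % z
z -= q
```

Transformed code:
q = 7 + (q - 24)
z = 7 + (25 - q) - (7 + q)
z = 7 + 38 - (7 + 8)
emit(z)
z = (z - q) % z
z = z - q

z = 7 + (25 - q) - (7 + q)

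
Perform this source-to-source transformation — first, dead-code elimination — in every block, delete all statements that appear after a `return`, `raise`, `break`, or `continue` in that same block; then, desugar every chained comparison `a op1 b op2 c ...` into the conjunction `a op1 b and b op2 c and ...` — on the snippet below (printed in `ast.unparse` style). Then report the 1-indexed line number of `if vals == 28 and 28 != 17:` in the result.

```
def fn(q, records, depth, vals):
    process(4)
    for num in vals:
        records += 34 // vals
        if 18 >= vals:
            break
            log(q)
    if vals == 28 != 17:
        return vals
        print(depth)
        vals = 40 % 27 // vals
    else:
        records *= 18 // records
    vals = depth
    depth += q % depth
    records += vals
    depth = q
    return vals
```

Transformed code:
def fn(q, records, depth, vals):
    process(4)
    for num in vals:
        records += 34 // vals
        if 18 >= vals:
            break
    if vals == 28 and 28 != 17:
        return vals
    else:
        records *= 18 // records
    vals = depth
    depth += q % depth
    records += vals
    depth = q
    return vals

7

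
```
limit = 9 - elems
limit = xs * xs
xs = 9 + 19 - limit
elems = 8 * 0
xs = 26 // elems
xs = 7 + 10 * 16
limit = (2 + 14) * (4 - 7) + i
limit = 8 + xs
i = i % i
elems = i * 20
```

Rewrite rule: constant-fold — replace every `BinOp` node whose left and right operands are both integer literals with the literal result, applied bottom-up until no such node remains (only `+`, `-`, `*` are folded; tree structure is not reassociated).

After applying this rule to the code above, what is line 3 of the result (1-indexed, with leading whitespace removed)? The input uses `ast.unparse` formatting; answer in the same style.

xs = 28 - limit

Transformed code:
limit = 9 - elems
limit = xs * xs
xs = 28 - limit
elems = 0
xs = 26 // elems
xs = 167
limit = -48 + i
limit = 8 + xs
i = i % i
elems = i * 20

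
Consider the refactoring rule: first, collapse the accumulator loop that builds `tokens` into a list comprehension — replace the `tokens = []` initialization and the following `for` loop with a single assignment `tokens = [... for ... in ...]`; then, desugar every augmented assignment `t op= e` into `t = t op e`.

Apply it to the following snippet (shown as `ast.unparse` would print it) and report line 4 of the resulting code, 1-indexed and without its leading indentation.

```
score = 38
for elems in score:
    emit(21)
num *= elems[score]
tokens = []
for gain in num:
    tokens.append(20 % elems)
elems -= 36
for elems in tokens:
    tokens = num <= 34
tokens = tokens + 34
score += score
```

num = num * elems[score]

Transformed code:
score = 38
for elems in score:
    emit(21)
num = num * elems[score]
tokens = [20 % elems for gain in num]
elems = elems - 36
for elems in tokens:
    tokens = num <= 34
tokens = tokens + 34
score = score + score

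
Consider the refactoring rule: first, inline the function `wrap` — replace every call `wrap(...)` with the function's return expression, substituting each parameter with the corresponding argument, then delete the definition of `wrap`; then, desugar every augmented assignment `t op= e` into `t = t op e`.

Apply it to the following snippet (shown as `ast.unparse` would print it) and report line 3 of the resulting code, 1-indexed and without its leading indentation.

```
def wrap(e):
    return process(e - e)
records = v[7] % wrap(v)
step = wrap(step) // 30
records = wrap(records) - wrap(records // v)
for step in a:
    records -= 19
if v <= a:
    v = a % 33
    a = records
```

Transformed code:
records = v[7] % process(v - v)
step = process(step - step) // 30
records = process(records - records) - process(records // v - records // v)
for step in a:
    records = records - 19
if v <= a:
    v = a % 33
    a = records

records = process(records - records) - process(records // v - records // v)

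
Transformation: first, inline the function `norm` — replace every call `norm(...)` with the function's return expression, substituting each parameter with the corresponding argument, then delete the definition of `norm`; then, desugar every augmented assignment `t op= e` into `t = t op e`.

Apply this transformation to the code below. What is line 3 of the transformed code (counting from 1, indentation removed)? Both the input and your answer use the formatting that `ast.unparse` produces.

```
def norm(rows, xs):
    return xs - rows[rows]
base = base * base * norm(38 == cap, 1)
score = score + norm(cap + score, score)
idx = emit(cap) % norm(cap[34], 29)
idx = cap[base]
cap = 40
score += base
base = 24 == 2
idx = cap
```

Transformed code:
base = base * base * (1 - (38 == cap)[38 == cap])
score = score + (score - (cap + score)[cap + score])
idx = emit(cap) % (29 - cap[34][cap[34]])
idx = cap[base]
cap = 40
score = score + base
base = 24 == 2
idx = cap

idx = emit(cap) % (29 - cap[34][cap[34]])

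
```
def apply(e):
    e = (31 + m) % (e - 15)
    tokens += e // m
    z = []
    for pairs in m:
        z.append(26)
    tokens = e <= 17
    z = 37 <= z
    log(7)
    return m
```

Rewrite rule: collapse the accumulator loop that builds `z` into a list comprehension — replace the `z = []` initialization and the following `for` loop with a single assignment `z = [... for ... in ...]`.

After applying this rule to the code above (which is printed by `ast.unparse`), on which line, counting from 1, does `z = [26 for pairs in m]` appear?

4

Transformed code:
def apply(e):
    e = (31 + m) % (e - 15)
    tokens += e // m
    z = [26 for pairs in m]
    tokens = e <= 17
    z = 37 <= z
    log(7)
    return m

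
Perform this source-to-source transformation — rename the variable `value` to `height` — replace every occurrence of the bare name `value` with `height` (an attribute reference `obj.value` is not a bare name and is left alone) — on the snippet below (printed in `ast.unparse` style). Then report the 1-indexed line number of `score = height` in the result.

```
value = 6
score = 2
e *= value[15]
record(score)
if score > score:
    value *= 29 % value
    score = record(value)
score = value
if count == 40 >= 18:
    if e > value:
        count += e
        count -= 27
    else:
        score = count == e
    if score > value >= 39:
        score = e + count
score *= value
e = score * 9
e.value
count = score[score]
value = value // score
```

Transformed code:
height = 6
score = 2
e *= height[15]
record(score)
if score > score:
    height *= 29 % height
    score = record(height)
score = height
if count == 40 >= 18:
    if e > height:
        count += e
        count -= 27
    else:
        score = count == e
    if score > height >= 39:
        score = e + count
score *= height
e = score * 9
e.value
count = score[score]
height = height // score

8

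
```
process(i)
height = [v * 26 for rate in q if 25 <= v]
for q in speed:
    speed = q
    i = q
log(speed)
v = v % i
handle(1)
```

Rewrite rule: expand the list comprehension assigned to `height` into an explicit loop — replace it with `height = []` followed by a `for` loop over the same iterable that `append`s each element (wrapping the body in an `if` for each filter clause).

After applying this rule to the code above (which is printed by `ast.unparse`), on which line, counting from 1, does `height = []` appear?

Transformed code:
process(i)
height = []
for rate in q:
    if 25 <= v:
        height.append(v * 26)
for q in speed:
    speed = q
    i = q
log(speed)
v = v % i
handle(1)

2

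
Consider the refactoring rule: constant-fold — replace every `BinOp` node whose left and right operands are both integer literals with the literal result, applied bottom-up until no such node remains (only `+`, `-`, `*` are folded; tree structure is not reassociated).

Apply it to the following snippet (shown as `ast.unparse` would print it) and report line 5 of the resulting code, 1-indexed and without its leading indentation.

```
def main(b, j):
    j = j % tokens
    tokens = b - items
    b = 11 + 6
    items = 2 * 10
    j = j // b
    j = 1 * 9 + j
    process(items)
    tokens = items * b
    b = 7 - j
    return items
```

Transformed code:
def main(b, j):
    j = j % tokens
    tokens = b - items
    b = 17
    items = 20
    j = j // b
    j = 9 + j
    process(items)
    tokens = items * b
    b = 7 - j
    return items

items = 20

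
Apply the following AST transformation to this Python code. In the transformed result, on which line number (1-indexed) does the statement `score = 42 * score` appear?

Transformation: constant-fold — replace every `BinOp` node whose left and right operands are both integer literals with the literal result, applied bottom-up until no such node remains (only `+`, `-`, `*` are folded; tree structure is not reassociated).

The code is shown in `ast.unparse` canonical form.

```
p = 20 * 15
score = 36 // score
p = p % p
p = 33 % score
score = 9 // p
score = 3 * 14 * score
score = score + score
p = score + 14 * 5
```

6

Transformed code:
p = 300
score = 36 // score
p = p % p
p = 33 % score
score = 9 // p
score = 42 * score
score = score + score
p = score + 70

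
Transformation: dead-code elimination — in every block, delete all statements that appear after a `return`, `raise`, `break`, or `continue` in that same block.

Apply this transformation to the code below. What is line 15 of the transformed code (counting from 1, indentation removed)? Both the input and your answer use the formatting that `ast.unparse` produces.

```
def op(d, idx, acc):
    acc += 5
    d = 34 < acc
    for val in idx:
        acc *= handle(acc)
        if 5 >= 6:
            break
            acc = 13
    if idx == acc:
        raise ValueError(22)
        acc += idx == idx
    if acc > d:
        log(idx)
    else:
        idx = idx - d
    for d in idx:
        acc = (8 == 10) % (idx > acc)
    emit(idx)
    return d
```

Transformed code:
def op(d, idx, acc):
    acc += 5
    d = 34 < acc
    for val in idx:
        acc *= handle(acc)
        if 5 >= 6:
            break
    if idx == acc:
        raise ValueError(22)
    if acc > d:
        log(idx)
    else:
        idx = idx - d
    for d in idx:
        acc = (8 == 10) % (idx > acc)
    emit(idx)
    return d

acc = (8 == 10) % (idx > acc)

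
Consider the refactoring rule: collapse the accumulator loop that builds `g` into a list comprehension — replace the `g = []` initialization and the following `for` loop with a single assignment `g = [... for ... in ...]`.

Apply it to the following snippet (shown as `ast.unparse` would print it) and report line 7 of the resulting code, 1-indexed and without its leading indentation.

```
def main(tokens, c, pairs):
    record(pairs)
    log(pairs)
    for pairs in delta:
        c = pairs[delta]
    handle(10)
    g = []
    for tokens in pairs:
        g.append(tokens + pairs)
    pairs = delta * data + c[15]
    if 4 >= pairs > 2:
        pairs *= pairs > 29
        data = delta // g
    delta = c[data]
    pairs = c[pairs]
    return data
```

Transformed code:
def main(tokens, c, pairs):
    record(pairs)
    log(pairs)
    for pairs in delta:
        c = pairs[delta]
    handle(10)
    g = [tokens + pairs for tokens in pairs]
    pairs = delta * data + c[15]
    if 4 >= pairs > 2:
        pairs *= pairs > 29
        data = delta // g
    delta = c[data]
    pairs = c[pairs]
    return data

g = [tokens + pairs for tokens in pairs]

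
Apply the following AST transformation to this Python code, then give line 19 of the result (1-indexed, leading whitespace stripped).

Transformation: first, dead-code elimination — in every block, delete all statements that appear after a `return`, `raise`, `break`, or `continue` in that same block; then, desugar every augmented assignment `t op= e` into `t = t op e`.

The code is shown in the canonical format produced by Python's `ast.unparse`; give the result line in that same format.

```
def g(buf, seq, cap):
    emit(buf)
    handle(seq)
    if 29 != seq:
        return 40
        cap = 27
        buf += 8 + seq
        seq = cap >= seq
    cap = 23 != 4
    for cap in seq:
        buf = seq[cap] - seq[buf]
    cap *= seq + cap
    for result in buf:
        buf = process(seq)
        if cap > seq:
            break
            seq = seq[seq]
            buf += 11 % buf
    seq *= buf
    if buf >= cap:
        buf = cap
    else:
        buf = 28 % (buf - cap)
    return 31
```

Transformed code:
def g(buf, seq, cap):
    emit(buf)
    handle(seq)
    if 29 != seq:
        return 40
    cap = 23 != 4
    for cap in seq:
        buf = seq[cap] - seq[buf]
    cap = cap * (seq + cap)
    for result in buf:
        buf = process(seq)
        if cap > seq:
            break
    seq = seq * buf
    if buf >= cap:
        buf = cap
    else:
        buf = 28 % (buf - cap)
    return 31

return 31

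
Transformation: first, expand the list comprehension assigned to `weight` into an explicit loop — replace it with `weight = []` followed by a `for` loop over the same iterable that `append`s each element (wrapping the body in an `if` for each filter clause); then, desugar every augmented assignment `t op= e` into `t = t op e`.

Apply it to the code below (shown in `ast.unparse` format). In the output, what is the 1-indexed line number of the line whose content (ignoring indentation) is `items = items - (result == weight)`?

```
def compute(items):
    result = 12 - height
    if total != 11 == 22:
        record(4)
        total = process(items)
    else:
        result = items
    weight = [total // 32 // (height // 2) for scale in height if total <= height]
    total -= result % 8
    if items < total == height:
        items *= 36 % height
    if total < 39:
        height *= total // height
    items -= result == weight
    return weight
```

Transformed code:
def compute(items):
    result = 12 - height
    if total != 11 == 22:
        record(4)
        total = process(items)
    else:
        result = items
    weight = []
    for scale in height:
        if total <= height:
            weight.append(total // 32 // (height // 2))
    total = total - result % 8
    if items < total == height:
        items = items * (36 % height)
    if total < 39:
        height = height * (total // height)
    items = items - (result == weight)
    return weight

17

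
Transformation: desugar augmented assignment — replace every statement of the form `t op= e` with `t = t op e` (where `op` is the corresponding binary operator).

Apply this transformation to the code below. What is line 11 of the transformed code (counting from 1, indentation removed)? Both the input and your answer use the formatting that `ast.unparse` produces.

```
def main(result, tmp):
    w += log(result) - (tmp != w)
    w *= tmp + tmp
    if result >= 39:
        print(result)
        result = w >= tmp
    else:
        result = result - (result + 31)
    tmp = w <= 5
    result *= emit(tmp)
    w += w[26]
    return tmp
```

w = w + w[26]

Transformed code:
def main(result, tmp):
    w = w + (log(result) - (tmp != w))
    w = w * (tmp + tmp)
    if result >= 39:
        print(result)
        result = w >= tmp
    else:
        result = result - (result + 31)
    tmp = w <= 5
    result = result * emit(tmp)
    w = w + w[26]
    return tmp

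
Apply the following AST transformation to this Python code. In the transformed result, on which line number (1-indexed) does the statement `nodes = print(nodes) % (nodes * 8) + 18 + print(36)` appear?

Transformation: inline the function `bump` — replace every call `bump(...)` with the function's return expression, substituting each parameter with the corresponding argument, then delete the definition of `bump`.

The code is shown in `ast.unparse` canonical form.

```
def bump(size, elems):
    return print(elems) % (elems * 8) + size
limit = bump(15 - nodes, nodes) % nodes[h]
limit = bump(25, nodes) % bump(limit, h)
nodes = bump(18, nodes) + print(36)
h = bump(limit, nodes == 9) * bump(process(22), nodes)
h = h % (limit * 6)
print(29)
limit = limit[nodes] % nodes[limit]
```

3

Transformed code:
limit = (print(nodes) % (nodes * 8) + (15 - nodes)) % nodes[h]
limit = (print(nodes) % (nodes * 8) + 25) % (print(h) % (h * 8) + limit)
nodes = print(nodes) % (nodes * 8) + 18 + print(36)
h = (print(nodes == 9) % ((nodes == 9) * 8) + limit) * (print(nodes) % (nodes * 8) + process(22))
h = h % (limit * 6)
print(29)
limit = limit[nodes] % nodes[limit]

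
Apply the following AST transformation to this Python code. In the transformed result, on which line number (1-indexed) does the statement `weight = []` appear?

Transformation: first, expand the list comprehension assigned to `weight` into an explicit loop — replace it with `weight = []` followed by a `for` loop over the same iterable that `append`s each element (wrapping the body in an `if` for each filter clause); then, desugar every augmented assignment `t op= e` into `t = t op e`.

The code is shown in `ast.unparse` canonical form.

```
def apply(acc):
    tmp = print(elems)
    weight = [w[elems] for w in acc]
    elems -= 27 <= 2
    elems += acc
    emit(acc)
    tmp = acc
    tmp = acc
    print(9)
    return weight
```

3

Transformed code:
def apply(acc):
    tmp = print(elems)
    weight = []
    for w in acc:
        weight.append(w[elems])
    elems = elems - (27 <= 2)
    elems = elems + acc
    emit(acc)
    tmp = acc
    tmp = acc
    print(9)
    return weight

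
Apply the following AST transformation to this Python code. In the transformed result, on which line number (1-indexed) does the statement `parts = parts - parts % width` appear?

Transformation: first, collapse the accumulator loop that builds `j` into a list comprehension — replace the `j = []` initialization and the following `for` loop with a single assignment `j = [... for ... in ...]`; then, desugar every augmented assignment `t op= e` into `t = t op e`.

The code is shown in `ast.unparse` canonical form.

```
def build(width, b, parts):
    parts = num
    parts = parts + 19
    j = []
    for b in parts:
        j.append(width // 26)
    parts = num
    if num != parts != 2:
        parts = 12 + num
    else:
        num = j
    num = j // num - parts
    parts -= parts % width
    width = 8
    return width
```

Transformed code:
def build(width, b, parts):
    parts = num
    parts = parts + 19
    j = [width // 26 for b in parts]
    parts = num
    if num != parts != 2:
        parts = 12 + num
    else:
        num = j
    num = j // num - parts
    parts = parts - parts % width
    width = 8
    return width

11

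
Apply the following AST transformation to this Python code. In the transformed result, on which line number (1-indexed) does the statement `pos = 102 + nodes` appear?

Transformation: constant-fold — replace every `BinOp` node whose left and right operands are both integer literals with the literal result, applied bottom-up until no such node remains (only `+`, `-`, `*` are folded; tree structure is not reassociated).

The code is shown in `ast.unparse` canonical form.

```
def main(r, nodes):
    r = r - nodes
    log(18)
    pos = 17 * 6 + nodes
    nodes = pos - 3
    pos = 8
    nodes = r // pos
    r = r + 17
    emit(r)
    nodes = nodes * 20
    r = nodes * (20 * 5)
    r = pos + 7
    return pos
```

Transformed code:
def main(r, nodes):
    r = r - nodes
    log(18)
    pos = 102 + nodes
    nodes = pos - 3
    pos = 8
    nodes = r // pos
    r = r + 17
    emit(r)
    nodes = nodes * 20
    r = nodes * 100
    r = pos + 7
    return pos

4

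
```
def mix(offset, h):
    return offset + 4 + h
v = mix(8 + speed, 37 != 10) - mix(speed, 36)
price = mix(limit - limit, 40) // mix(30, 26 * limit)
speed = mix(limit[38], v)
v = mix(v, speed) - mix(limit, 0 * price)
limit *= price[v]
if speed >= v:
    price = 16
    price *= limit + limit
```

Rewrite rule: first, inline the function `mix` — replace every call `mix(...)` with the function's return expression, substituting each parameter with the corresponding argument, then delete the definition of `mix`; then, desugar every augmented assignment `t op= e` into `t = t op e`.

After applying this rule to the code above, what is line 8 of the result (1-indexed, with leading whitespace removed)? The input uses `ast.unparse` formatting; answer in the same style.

Transformed code:
v = 8 + speed + 4 + (37 != 10) - (speed + 4 + 36)
price = (limit - limit + 4 + 40) // (30 + 4 + 26 * limit)
speed = limit[38] + 4 + v
v = v + 4 + speed - (limit + 4 + 0 * price)
limit = limit * price[v]
if speed >= v:
    price = 16
    price = price * (limit + limit)

price = price * (limit + limit)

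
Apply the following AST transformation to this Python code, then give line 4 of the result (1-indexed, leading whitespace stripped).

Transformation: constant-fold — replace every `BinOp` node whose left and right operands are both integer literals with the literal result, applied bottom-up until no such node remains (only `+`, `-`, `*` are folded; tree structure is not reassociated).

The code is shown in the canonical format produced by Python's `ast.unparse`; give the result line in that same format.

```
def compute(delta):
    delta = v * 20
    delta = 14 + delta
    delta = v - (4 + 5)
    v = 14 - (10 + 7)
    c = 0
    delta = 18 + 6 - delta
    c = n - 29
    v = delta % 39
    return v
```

Transformed code:
def compute(delta):
    delta = v * 20
    delta = 14 + delta
    delta = v - 9
    v = -3
    c = 0
    delta = 24 - delta
    c = n - 29
    v = delta % 39
    return v

delta = v - 9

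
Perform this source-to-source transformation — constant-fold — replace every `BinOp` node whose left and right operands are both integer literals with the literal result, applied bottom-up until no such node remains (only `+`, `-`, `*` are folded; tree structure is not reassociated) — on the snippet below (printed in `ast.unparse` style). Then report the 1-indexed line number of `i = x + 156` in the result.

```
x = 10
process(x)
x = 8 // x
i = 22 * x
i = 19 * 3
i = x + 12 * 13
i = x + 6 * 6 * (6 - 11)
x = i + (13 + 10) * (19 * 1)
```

Transformed code:
x = 10
process(x)
x = 8 // x
i = 22 * x
i = 57
i = x + 156
i = x + -180
x = i + 437

6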